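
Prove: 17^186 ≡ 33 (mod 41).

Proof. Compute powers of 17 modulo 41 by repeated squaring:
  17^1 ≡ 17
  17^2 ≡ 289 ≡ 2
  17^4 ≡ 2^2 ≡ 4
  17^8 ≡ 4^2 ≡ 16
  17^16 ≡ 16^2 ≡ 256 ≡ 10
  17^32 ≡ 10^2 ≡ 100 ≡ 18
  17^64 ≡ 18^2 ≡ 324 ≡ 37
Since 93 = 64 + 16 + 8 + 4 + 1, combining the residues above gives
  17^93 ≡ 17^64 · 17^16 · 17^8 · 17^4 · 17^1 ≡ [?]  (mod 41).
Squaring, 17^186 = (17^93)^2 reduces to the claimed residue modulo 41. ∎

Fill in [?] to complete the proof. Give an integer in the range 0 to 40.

22

Multiply the listed residues: 37 · 10 · 16 · 4 · 17 = 370 → 5920 → 23680 → 402560.
Reducing modulo 41: 402560 = 9818·41 + 22, so 17^93 ≡ 22.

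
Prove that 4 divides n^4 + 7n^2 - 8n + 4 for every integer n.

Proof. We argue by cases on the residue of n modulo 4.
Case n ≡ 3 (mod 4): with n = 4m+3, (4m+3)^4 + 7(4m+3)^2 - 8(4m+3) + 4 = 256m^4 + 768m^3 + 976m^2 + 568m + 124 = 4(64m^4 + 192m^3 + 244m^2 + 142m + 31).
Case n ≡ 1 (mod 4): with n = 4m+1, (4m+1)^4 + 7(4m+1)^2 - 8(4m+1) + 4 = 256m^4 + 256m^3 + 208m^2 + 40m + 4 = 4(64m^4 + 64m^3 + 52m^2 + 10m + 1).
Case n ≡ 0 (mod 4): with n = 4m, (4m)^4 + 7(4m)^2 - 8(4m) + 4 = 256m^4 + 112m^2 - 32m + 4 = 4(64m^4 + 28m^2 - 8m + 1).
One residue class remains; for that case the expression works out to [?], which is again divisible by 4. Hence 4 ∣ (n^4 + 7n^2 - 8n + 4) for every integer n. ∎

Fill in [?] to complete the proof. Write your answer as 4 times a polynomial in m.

4(64m^4 + 128m^3 + 124m^2 + 52m + 8)

Only n ≡ 2 (mod 4) is unaccounted for. Put n = 4m+2:
(4m+2)^4 + 7(4m+2)^2 - 8(4m+2) + 4 expands to 256m^4 + 512m^3 + 496m^2 + 208m + 32,
and factoring out 4 leaves 4(64m^4 + 128m^3 + 124m^2 + 52m + 8).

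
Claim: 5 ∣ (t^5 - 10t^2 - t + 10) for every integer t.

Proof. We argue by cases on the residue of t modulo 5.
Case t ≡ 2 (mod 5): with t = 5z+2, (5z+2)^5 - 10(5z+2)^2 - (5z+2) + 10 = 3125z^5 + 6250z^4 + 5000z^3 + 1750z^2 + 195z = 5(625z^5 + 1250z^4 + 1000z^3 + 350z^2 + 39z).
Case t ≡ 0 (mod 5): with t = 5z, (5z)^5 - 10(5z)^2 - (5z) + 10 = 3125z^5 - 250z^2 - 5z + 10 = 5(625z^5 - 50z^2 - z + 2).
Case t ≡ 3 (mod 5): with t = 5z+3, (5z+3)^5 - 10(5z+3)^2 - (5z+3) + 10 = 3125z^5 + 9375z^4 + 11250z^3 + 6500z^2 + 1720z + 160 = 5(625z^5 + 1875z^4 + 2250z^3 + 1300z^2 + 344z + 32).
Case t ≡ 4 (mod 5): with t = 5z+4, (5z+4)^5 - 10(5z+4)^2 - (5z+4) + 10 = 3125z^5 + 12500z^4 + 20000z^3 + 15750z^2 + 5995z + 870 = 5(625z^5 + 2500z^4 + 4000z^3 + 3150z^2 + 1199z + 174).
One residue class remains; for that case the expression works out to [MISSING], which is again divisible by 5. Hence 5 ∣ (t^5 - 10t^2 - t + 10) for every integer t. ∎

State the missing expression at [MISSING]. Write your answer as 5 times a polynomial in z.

The residues treated are {2, 0, 3, 4}, so the missing case is t ≡ 1 (mod 5); write t = 5z+1.
Then (5z+1)^5 - 10(5z+1)^2 - (5z+1) + 10 = 3125z^5 + 3125z^4 + 1250z^3 - 80z = 5(625z^5 + 625z^4 + 250z^3 - 16z).

5(625z^5 + 625z^4 + 250z^3 - 16z)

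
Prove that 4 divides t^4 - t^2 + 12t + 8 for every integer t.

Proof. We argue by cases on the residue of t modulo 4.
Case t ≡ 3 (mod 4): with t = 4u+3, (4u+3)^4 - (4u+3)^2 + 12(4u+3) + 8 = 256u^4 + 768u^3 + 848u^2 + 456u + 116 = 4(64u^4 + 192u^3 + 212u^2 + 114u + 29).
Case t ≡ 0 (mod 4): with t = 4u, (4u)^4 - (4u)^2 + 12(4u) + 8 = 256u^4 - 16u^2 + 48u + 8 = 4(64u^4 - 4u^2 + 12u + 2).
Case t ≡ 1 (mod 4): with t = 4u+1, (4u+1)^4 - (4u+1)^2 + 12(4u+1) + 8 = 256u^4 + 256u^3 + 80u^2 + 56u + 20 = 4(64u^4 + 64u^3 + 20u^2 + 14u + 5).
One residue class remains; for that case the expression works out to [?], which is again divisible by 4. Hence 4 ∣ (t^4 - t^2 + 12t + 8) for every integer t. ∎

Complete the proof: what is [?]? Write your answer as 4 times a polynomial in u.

4(64u^4 + 128u^3 + 92u^2 + 40u + 11)

Only t ≡ 2 (mod 4) is unaccounted for. Put t = 4u+2:
(4u+2)^4 - (4u+2)^2 + 12(4u+2) + 8 expands to 256u^4 + 512u^3 + 368u^2 + 160u + 44,
and factoring out 4 leaves 4(64u^4 + 128u^3 + 92u^2 + 40u + 11).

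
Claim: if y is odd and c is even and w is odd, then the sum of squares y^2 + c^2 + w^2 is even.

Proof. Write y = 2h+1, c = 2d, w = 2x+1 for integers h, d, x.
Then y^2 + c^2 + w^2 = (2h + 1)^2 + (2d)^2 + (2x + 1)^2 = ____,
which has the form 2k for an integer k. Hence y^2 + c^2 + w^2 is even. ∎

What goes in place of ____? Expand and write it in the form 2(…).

(2h + 1)^2 + (2d)^2 + (2x + 1)^2 = 4d^2 + 4h^2 + 4h + 4x^2 + 4x + 2
= 2(2d^2 + 2h^2 + 2h + 2x^2 + 2x + 1).
Since 2d^2 + 2h^2 + 2h + 2x^2 + 2x + 1 is an integer, the sum of squares is of the form 2k for an integer k.

2(2d^2 + 2h^2 + 2h + 2x^2 + 2x + 1)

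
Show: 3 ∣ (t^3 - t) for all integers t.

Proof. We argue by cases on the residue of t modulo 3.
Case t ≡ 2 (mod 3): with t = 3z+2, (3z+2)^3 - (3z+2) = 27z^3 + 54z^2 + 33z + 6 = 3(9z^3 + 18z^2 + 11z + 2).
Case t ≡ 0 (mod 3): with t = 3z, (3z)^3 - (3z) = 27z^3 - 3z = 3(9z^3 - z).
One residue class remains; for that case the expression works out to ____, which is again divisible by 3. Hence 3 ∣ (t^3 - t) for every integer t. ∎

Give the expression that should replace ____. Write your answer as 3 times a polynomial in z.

Only t ≡ 1 (mod 3) is unaccounted for. Put t = 3z+1:
(3z+1)^3 - (3z+1) expands to 27z^3 + 27z^2 + 6z,
and factoring out 3 leaves 3(9z^3 + 9z^2 + 2z).

3(9z^3 + 9z^2 + 2z)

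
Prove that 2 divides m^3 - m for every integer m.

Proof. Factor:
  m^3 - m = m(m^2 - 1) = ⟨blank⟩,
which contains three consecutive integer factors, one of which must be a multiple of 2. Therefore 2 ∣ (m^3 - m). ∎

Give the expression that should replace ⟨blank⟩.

(m - 1)m(m + 1)

m(m^2 - 1) = m(m - 1)(m + 1) = (m - 1)m(m + 1).
These three factors are consecutive integers, so their product is divisible by 2.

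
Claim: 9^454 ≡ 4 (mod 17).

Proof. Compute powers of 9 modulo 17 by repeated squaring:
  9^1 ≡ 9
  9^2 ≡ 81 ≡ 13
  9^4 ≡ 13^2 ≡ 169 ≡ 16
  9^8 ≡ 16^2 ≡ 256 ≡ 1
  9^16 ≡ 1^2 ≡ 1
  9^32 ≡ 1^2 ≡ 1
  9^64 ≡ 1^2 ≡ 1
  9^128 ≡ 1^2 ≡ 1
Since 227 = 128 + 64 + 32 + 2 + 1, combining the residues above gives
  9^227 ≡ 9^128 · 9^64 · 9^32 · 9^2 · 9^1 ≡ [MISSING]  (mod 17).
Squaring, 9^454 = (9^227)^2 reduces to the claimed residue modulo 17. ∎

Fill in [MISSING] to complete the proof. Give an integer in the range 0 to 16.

15

9^128 · 9^64 · 9^32 · 9^2 · 9^1 ≡ 1 · 1 · 1 · 13 · 9 = 117.
117 mod 17 = 15, so 9^227 ≡ 15 (mod 17).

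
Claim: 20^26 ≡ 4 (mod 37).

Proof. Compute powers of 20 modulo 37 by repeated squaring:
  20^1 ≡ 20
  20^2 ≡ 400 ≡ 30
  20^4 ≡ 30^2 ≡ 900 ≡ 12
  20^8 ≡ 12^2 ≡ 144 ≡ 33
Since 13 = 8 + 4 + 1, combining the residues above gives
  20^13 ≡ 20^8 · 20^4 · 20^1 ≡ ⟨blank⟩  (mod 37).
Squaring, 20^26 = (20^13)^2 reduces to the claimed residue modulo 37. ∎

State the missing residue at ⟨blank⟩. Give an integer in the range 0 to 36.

20^8 · 20^4 · 20^1 ≡ 33 · 12 · 20 = 7920.
7920 mod 37 = 2, so 20^13 ≡ 2 (mod 37).

2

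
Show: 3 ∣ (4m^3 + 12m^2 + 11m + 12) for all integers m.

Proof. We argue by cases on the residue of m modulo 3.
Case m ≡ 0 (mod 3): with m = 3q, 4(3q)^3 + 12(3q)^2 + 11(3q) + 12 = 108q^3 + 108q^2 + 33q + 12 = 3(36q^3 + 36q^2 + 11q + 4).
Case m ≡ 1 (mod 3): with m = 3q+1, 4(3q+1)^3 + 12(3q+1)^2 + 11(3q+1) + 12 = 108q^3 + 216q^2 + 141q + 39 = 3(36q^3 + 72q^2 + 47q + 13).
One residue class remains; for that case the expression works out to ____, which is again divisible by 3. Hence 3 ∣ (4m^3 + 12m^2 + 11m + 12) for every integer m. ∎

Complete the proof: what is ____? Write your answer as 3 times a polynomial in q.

3(36q^3 + 108q^2 + 107q + 38)

The residues treated are {0, 1}, so the missing case is m ≡ 2 (mod 3); write m = 3q+2.
Then 4(3q+2)^3 + 12(3q+2)^2 + 11(3q+2) + 12 = 108q^3 + 324q^2 + 321q + 114 = 3(36q^3 + 108q^2 + 107q + 38).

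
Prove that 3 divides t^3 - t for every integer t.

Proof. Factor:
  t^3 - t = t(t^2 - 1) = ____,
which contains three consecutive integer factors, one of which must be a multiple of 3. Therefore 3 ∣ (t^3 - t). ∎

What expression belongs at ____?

(t - 1)t(t + 1)

t(t^2 - 1) = t(t - 1)(t + 1) = (t - 1)t(t + 1).
These three factors are consecutive integers, so their product is divisible by 3.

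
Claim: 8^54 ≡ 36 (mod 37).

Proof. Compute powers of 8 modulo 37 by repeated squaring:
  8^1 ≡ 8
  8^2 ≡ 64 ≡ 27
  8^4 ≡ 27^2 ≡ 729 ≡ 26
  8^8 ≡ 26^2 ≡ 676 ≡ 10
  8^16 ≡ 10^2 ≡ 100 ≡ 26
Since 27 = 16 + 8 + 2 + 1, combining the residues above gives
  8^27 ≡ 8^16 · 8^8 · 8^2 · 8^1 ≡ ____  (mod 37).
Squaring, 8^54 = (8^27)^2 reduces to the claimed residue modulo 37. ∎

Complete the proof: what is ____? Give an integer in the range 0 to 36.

31

Multiply the listed residues: 26 · 10 · 27 · 8 = 260 → 7020 → 56160.
Reducing modulo 37: 56160 = 1517·37 + 31, so 8^27 ≡ 31.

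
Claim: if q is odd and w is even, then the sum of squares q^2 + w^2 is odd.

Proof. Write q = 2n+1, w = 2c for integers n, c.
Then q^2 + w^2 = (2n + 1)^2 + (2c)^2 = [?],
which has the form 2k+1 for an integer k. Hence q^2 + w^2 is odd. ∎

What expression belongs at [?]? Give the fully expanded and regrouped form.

2(2c^2 + 2n^2 + 2n) + 1

Expanding: (2n + 1)^2 + (2c)^2 = 4c^2 + 4n^2 + 4n + 1.
Every term except the constant is even, so this is 2(2c^2 + 2n^2 + 2n) + 1,
and 2c^2 + 2n^2 + 2n ∈ ℤ gives the required form.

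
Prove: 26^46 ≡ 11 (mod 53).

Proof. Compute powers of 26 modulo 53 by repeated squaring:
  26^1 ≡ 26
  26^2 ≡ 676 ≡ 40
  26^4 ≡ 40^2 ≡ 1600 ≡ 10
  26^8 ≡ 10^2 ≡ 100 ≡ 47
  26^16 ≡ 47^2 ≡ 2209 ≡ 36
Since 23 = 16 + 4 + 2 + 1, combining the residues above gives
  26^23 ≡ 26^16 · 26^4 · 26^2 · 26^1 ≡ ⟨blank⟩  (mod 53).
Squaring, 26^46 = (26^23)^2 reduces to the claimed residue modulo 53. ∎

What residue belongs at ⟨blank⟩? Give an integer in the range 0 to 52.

26^16 · 26^4 · 26^2 · 26^1 ≡ 36 · 10 · 40 · 26 = 374400.
374400 mod 53 = 8, so 26^23 ≡ 8 (mod 53).

8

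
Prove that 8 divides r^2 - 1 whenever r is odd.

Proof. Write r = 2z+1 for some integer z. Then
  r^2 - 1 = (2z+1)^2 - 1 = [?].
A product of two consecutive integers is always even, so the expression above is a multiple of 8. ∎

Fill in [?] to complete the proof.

4z(z + 1)

(2z+1)^2 - 1 = 4z^2 + 4z + 1 - 1 = 4z^2 + 4z = 4z(z+1).
Since z and z+1 are consecutive, z(z+1) is even, and 4·(even) is a multiple of 8.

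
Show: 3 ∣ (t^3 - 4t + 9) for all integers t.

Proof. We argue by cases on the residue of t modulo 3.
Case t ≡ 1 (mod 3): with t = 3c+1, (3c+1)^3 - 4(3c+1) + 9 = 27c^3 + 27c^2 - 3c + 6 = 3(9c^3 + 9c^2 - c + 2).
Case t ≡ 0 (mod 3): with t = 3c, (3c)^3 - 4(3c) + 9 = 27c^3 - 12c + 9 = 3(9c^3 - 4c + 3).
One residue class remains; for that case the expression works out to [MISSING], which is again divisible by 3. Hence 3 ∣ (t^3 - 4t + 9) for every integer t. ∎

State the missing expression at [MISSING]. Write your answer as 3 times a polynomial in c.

Only t ≡ 2 (mod 3) is unaccounted for. Put t = 3c+2:
(3c+2)^3 - 4(3c+2) + 9 expands to 27c^3 + 54c^2 + 24c + 9,
and factoring out 3 leaves 3(9c^3 + 18c^2 + 8c + 3).

3(9c^3 + 18c^2 + 8c + 3)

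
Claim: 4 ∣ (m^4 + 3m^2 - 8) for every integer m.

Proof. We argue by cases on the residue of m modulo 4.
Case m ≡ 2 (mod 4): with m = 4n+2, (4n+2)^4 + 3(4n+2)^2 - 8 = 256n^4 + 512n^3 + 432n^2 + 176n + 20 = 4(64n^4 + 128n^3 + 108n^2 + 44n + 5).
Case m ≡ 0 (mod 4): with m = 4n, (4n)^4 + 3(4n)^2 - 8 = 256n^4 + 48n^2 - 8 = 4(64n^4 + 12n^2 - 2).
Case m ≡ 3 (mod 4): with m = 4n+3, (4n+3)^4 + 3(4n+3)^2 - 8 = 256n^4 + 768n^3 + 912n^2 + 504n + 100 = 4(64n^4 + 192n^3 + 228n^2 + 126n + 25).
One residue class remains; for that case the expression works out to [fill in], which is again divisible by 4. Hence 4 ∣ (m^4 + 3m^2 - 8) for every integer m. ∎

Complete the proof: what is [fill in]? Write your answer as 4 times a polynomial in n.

The residues treated are {2, 0, 3}, so the missing case is m ≡ 1 (mod 4); write m = 4n+1.
Then (4n+1)^4 + 3(4n+1)^2 - 8 = 256n^4 + 256n^3 + 144n^2 + 40n - 4 = 4(64n^4 + 64n^3 + 36n^2 + 10n - 1).

4(64n^4 + 64n^3 + 36n^2 + 10n - 1)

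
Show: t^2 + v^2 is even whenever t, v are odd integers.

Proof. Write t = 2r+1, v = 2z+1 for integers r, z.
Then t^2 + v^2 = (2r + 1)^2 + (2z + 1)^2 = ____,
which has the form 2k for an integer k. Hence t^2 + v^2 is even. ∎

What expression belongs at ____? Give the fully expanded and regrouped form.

Expanding: (2r + 1)^2 + (2z + 1)^2 = 4r^2 + 4r + 4z^2 + 4z + 2.
Every term is even; pulling out the factor of 2 gives 2(2r^2 + 2r + 2z^2 + 2z + 1).

2(2r^2 + 2r + 2z^2 + 2z + 1)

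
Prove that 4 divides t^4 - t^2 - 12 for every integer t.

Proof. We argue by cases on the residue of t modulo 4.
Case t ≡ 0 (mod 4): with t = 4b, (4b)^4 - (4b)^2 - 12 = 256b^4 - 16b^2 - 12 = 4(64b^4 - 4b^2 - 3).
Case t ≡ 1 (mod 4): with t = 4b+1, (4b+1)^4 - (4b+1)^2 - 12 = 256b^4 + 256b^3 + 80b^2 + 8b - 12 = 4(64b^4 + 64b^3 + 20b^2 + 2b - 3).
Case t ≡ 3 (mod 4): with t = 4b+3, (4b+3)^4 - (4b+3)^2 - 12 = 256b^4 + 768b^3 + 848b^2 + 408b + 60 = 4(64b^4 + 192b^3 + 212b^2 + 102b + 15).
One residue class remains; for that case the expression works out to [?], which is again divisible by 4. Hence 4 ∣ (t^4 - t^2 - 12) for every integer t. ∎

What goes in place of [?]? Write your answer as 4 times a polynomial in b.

4(64b^4 + 128b^3 + 92b^2 + 28b)

The residues treated are {0, 1, 3}, so the missing case is t ≡ 2 (mod 4); write t = 4b+2.
Then (4b+2)^4 - (4b+2)^2 - 12 = 256b^4 + 512b^3 + 368b^2 + 112b = 4(64b^4 + 128b^3 + 92b^2 + 28b).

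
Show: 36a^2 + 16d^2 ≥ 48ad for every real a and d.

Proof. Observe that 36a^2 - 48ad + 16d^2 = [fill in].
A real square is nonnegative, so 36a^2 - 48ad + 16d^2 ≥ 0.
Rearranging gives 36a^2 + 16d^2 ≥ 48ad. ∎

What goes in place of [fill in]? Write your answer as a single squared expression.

(6a - 4d)^2

The leading and trailing coefficients are 6^2 and 4^2, and 48 = 2·6·4, so the trinomial is (6a - 4d)^2.
Hence 36a^2 - 48ad + 16d^2 ≥ 0.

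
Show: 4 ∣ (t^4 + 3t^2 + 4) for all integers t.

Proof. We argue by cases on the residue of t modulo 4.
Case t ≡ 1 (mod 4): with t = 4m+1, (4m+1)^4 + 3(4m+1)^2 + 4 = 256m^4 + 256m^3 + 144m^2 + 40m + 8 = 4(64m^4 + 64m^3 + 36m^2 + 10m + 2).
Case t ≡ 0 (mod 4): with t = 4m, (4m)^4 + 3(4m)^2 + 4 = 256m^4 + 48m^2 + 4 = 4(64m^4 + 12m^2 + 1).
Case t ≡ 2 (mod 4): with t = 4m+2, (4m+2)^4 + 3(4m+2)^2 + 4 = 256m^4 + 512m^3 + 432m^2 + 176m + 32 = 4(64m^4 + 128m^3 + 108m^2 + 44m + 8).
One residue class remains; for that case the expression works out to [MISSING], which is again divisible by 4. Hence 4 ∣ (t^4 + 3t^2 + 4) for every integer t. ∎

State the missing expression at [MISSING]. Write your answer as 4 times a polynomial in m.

Only t ≡ 3 (mod 4) is unaccounted for. Put t = 4m+3:
(4m+3)^4 + 3(4m+3)^2 + 4 expands to 256m^4 + 768m^3 + 912m^2 + 504m + 112,
and factoring out 4 leaves 4(64m^4 + 192m^3 + 228m^2 + 126m + 28).

4(64m^4 + 192m^3 + 228m^2 + 126m + 28)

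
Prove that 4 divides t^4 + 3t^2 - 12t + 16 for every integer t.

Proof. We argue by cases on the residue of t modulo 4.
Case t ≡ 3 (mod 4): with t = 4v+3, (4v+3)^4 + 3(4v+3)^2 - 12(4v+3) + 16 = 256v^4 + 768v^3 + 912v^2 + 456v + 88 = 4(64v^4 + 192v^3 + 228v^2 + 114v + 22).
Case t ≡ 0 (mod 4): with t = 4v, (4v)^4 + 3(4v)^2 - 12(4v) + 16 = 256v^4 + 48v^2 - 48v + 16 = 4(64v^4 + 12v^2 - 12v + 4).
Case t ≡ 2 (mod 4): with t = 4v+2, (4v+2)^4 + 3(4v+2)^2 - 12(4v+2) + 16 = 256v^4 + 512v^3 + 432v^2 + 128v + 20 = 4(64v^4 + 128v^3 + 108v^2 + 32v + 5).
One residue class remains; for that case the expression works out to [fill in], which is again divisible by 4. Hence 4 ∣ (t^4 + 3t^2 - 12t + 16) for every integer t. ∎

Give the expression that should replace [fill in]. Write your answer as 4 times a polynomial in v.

The residues treated are {3, 0, 2}, so the missing case is t ≡ 1 (mod 4); write t = 4v+1.
Then (4v+1)^4 + 3(4v+1)^2 - 12(4v+1) + 16 = 256v^4 + 256v^3 + 144v^2 - 8v + 8 = 4(64v^4 + 64v^3 + 36v^2 - 2v + 2).

4(64v^4 + 64v^3 + 36v^2 - 2v + 2)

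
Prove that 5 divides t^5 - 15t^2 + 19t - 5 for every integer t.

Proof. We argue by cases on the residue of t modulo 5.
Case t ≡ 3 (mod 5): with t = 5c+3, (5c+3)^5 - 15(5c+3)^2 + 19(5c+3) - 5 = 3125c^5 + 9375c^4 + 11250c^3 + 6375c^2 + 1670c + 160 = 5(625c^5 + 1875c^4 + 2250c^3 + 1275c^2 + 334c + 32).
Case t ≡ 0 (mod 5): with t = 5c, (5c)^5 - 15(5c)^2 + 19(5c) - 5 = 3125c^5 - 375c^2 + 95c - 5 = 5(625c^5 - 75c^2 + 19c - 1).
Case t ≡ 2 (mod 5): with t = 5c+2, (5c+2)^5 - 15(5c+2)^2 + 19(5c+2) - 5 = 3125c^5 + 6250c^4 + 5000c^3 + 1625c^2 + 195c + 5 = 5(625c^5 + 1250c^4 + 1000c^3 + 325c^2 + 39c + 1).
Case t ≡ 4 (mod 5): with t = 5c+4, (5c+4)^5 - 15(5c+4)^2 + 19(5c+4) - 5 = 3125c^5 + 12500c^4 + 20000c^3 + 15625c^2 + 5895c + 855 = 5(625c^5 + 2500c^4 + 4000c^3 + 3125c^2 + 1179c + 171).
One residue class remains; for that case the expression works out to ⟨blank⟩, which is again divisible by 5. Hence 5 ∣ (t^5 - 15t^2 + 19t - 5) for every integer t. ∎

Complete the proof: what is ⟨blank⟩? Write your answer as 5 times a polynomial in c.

5(625c^5 + 625c^4 + 250c^3 - 25c^2 - 6c)

Only t ≡ 1 (mod 5) is unaccounted for. Put t = 5c+1:
(5c+1)^5 - 15(5c+1)^2 + 19(5c+1) - 5 expands to 3125c^5 + 3125c^4 + 1250c^3 - 125c^2 - 30c,
and factoring out 5 leaves 5(625c^5 + 625c^4 + 250c^3 - 25c^2 - 6c).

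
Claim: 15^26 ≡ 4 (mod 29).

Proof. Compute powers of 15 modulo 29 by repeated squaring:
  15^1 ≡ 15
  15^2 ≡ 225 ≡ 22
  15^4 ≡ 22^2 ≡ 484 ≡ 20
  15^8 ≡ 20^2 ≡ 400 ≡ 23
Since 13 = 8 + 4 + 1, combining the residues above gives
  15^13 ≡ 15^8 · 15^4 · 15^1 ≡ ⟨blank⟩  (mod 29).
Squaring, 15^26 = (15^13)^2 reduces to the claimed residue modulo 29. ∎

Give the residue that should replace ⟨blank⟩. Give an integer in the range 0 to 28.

Multiply the listed residues: 23 · 20 · 15 = 460 → 6900.
Reducing modulo 29: 6900 = 237·29 + 27, so 15^13 ≡ 27.

27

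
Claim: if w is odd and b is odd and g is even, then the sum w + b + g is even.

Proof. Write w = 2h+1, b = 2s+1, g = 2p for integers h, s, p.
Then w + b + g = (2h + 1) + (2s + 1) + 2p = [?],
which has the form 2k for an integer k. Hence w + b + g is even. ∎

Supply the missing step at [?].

(2h + 1) + (2s + 1) + 2p = 2h + 2p + 2s + 2
= 2(h + p + s + 1).
Since h + p + s + 1 is an integer, the sum is of the form 2k for an integer k.

2(h + p + s + 1)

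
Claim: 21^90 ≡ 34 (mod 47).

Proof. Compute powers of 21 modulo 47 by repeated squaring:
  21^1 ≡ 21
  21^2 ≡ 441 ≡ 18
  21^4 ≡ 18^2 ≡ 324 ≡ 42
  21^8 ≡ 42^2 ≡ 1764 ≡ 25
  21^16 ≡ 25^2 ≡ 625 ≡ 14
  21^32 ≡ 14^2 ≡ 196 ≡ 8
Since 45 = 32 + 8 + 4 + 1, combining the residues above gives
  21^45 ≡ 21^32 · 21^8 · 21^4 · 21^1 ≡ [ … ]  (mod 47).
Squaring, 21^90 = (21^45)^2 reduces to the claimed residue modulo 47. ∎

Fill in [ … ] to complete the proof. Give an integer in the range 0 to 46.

9

21^32 · 21^8 · 21^4 · 21^1 ≡ 8 · 25 · 42 · 21 = 176400.
176400 mod 47 = 9, so 21^45 ≡ 9 (mod 47).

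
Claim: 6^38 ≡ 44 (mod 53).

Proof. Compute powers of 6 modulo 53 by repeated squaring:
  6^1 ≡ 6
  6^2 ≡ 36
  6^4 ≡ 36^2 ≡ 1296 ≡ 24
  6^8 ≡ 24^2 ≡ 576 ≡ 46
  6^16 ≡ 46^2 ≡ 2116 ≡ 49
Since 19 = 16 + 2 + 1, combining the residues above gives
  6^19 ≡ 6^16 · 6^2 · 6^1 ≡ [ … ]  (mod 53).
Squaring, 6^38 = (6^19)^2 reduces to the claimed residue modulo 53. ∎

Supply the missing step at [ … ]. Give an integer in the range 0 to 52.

37

Multiply the listed residues: 49 · 36 · 6 = 1764 → 10584.
Reducing modulo 53: 10584 = 199·53 + 37, so 6^19 ≡ 37.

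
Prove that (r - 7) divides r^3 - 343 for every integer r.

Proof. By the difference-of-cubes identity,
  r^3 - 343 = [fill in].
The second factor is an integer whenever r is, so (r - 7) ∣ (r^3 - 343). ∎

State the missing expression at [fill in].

(r - 7)(r^2 + 7r + 49)

a^3 - b^3 = (a - b)(a^2 + ab + b^2). With a = r, b = 7:
r^3 - 343 = (r - 7)(r^2 + 7r + 49).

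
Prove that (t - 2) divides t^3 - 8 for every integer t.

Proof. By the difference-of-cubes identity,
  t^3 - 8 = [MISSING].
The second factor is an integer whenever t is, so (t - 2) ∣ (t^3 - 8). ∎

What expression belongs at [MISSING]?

(t - 2)(t^2 + 2t + 4)

a^3 - b^3 = (a - b)(a^2 + ab + b^2). With a = t, b = 2:
t^3 - 8 = (t - 2)(t^2 + 2t + 4).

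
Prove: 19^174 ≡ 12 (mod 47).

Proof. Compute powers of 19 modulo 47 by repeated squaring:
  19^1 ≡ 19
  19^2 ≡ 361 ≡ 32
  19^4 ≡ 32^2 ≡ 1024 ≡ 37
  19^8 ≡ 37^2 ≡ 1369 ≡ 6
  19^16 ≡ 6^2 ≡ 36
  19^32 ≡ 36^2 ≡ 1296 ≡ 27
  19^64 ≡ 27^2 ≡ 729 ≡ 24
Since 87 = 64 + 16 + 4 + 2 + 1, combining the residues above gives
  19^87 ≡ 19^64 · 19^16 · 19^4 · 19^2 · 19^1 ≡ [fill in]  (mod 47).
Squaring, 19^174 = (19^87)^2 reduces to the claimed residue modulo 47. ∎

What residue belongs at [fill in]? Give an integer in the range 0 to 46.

23

Multiply the listed residues: 24 · 36 · 37 · 32 · 19 = 864 → 31968 → 1022976 → 19436544.
Reducing modulo 47: 19436544 = 413543·47 + 23, so 19^87 ≡ 23.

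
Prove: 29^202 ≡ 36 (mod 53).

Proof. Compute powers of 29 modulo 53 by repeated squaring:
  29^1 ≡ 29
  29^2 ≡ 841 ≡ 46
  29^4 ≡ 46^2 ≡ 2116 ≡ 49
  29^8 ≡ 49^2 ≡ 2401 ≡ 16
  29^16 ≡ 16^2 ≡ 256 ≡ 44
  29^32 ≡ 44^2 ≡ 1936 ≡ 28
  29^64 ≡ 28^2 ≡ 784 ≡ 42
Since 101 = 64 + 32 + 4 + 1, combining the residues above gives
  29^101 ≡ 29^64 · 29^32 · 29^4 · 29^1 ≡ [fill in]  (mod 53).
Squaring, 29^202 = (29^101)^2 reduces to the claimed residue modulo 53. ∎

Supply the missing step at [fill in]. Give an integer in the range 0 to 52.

6

29^64 · 29^32 · 29^4 · 29^1 ≡ 42 · 28 · 49 · 29 = 1671096.
1671096 mod 53 = 6, so 29^101 ≡ 6 (mod 53).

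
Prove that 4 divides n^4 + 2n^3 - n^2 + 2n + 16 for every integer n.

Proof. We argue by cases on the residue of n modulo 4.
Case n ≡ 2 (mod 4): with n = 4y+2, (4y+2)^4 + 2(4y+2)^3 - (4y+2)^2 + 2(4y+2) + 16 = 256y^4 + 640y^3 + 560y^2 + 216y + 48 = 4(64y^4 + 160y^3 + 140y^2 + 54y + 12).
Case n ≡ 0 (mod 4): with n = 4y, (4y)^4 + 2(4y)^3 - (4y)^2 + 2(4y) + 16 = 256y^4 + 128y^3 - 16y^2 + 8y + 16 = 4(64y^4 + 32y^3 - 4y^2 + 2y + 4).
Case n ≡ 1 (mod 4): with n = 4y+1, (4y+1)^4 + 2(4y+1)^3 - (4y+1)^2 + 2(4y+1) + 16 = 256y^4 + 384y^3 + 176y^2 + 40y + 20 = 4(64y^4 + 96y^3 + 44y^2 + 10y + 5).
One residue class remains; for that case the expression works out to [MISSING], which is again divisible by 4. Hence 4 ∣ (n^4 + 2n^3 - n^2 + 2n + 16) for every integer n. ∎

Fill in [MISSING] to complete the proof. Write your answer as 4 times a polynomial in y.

4(64y^4 + 224y^3 + 284y^2 + 158y + 37)

The residues treated are {2, 0, 1}, so the missing case is n ≡ 3 (mod 4); write n = 4y+3.
Then (4y+3)^4 + 2(4y+3)^3 - (4y+3)^2 + 2(4y+3) + 16 = 256y^4 + 896y^3 + 1136y^2 + 632y + 148 = 4(64y^4 + 224y^3 + 284y^2 + 158y + 37).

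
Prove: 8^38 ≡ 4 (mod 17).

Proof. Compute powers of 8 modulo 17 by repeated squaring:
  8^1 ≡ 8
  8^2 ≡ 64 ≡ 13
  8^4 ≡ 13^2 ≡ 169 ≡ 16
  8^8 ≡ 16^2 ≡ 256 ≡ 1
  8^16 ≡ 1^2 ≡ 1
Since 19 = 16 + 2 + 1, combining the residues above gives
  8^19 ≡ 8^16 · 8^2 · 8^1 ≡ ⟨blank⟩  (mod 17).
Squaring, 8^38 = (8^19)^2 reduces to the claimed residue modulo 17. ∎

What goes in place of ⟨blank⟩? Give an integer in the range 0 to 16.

8^16 · 8^2 · 8^1 ≡ 1 · 13 · 8 = 104.
104 mod 17 = 2, so 8^19 ≡ 2 (mod 17).

2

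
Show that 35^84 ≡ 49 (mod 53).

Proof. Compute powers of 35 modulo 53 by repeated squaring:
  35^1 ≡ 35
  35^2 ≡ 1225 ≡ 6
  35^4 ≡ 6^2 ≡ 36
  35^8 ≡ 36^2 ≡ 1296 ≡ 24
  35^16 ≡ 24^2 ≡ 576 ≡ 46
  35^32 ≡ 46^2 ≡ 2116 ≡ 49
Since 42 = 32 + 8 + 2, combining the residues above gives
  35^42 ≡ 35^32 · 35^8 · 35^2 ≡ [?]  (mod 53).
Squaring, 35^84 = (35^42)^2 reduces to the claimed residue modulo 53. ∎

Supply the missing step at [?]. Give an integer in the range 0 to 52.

Multiply the listed residues: 49 · 24 · 6 = 1176 → 7056.
Reducing modulo 53: 7056 = 133·53 + 7, so 35^42 ≡ 7.

7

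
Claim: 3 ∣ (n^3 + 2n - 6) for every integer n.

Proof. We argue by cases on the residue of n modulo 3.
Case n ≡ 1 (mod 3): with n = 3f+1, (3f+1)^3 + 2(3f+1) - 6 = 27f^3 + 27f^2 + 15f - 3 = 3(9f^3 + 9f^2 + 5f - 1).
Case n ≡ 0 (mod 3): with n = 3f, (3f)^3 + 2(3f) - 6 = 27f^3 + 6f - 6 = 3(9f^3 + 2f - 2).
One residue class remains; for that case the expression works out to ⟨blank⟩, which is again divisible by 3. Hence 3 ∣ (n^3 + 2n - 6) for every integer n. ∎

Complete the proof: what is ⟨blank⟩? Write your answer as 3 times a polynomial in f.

3(9f^3 + 18f^2 + 14f + 2)

Only n ≡ 2 (mod 3) is unaccounted for. Put n = 3f+2:
(3f+2)^3 + 2(3f+2) - 6 expands to 27f^3 + 54f^2 + 42f + 6,
and factoring out 3 leaves 3(9f^3 + 18f^2 + 14f + 2).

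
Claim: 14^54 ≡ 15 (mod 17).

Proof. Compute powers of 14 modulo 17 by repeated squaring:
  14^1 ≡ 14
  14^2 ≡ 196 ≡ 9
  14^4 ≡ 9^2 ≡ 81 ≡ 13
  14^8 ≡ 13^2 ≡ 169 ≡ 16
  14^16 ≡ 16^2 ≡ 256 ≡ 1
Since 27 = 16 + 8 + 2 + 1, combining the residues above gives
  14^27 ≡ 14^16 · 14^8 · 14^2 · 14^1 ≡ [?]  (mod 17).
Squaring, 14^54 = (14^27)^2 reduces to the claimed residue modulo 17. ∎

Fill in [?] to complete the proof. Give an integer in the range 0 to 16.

14^16 · 14^8 · 14^2 · 14^1 ≡ 1 · 16 · 9 · 14 = 2016.
2016 mod 17 = 10, so 14^27 ≡ 10 (mod 17).

10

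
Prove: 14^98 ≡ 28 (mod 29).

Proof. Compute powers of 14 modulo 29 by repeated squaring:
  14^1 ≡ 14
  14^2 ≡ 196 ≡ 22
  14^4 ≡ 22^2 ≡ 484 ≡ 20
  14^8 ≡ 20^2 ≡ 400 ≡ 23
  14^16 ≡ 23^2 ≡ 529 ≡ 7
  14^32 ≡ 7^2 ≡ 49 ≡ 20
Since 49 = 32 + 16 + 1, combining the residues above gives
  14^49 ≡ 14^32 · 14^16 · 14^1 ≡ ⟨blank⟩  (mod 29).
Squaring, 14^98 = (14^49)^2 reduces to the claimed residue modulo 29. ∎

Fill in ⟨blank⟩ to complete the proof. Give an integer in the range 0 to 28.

Multiply the listed residues: 20 · 7 · 14 = 140 → 1960.
Reducing modulo 29: 1960 = 67·29 + 17, so 14^49 ≡ 17.

17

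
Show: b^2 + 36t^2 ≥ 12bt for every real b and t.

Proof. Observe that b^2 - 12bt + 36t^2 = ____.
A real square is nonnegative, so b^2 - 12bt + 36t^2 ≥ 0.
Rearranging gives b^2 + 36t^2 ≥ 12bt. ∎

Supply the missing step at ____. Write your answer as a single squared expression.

(b - 6t)^2

The leading and trailing coefficients are 1^2 and 6^2, and 12 = 2·1·6, so the trinomial is (b - 6t)^2.
Hence b^2 - 12bt + 36t^2 ≥ 0.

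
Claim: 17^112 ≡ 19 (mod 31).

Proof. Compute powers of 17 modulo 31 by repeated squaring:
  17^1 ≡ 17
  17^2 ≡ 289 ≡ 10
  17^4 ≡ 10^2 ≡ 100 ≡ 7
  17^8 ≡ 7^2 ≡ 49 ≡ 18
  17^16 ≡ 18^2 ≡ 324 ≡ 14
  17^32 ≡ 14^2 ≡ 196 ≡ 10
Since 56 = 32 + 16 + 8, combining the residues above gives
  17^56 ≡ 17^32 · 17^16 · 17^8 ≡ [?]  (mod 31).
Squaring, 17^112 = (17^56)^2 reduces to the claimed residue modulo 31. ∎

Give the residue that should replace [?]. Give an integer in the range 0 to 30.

9

17^32 · 17^16 · 17^8 ≡ 10 · 14 · 18 = 2520.
2520 mod 31 = 9, so 17^56 ≡ 9 (mod 31).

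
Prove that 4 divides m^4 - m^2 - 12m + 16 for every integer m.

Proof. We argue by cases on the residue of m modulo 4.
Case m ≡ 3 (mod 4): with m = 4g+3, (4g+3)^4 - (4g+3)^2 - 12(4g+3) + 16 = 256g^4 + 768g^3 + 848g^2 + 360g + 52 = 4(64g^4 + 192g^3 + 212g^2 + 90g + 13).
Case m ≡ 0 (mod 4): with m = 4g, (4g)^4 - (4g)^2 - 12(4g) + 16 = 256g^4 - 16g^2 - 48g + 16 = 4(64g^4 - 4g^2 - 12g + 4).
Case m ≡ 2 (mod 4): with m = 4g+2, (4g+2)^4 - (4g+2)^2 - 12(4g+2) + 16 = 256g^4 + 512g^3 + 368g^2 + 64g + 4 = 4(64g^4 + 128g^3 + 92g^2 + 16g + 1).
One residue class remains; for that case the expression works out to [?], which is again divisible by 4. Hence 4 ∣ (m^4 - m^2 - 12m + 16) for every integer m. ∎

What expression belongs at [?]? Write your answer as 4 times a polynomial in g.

Only m ≡ 1 (mod 4) is unaccounted for. Put m = 4g+1:
(4g+1)^4 - (4g+1)^2 - 12(4g+1) + 16 expands to 256g^4 + 256g^3 + 80g^2 - 40g + 4,
and factoring out 4 leaves 4(64g^4 + 64g^3 + 20g^2 - 10g + 1).

4(64g^4 + 64g^3 + 20g^2 - 10g + 1)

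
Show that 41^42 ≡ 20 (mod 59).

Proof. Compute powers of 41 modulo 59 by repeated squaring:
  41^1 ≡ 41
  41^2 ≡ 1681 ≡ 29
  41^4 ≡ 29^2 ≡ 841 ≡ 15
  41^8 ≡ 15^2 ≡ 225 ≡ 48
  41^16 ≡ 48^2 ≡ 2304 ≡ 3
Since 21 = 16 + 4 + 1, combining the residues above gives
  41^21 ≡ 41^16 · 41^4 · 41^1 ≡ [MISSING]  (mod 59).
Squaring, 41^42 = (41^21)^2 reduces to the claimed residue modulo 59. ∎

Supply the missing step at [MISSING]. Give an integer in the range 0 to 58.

41^16 · 41^4 · 41^1 ≡ 3 · 15 · 41 = 1845.
1845 mod 59 = 16, so 41^21 ≡ 16 (mod 59).

16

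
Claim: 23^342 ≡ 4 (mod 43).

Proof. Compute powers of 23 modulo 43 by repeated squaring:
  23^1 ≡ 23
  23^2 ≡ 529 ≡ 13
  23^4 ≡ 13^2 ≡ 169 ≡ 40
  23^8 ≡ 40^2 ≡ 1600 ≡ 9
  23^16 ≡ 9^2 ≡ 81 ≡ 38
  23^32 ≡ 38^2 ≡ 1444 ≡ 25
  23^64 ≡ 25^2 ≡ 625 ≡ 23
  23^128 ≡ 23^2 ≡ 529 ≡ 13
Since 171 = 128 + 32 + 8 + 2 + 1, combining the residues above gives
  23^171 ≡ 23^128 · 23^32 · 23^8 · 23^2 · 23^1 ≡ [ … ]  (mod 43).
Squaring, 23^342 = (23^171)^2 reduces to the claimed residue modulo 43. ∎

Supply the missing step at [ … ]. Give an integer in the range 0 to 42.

41

Multiply the listed residues: 13 · 25 · 9 · 13 · 23 = 325 → 2925 → 38025 → 874575.
Reducing modulo 43: 874575 = 20338·43 + 41, so 23^171 ≡ 41.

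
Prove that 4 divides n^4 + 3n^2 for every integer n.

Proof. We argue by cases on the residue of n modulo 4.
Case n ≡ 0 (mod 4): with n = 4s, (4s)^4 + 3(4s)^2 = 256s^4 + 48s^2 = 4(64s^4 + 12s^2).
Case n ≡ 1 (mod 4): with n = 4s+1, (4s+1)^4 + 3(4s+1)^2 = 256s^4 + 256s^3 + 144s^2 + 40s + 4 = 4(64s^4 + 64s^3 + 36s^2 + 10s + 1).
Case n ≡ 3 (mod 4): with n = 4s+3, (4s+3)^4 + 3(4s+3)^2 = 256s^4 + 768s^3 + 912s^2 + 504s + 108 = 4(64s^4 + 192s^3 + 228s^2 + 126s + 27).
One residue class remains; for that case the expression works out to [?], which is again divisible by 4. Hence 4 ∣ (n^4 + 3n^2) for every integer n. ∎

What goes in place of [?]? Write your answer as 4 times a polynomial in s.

The residues treated are {0, 1, 3}, so the missing case is n ≡ 2 (mod 4); write n = 4s+2.
Then (4s+2)^4 + 3(4s+2)^2 = 256s^4 + 512s^3 + 432s^2 + 176s + 28 = 4(64s^4 + 128s^3 + 108s^2 + 44s + 7).

4(64s^4 + 128s^3 + 108s^2 + 44s + 7)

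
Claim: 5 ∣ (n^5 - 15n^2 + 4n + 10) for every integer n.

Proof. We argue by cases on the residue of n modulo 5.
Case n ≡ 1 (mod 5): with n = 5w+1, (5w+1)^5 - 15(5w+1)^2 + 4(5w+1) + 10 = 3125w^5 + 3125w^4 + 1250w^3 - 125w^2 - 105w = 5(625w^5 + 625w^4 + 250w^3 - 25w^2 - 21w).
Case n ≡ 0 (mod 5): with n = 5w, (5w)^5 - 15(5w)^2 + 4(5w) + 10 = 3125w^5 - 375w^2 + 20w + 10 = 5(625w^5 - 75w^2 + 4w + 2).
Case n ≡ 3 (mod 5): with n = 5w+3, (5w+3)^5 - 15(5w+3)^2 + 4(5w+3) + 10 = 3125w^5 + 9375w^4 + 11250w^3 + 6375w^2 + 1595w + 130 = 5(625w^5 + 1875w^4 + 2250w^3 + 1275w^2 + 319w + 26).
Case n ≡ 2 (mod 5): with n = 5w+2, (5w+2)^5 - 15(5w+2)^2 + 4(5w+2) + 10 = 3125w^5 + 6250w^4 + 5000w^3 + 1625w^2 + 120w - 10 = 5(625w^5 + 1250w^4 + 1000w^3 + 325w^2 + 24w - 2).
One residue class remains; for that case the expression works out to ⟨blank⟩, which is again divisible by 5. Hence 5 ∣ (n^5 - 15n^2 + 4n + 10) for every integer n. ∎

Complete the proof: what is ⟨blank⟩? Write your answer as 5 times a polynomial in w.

5(625w^5 + 2500w^4 + 4000w^3 + 3125w^2 + 1164w + 162)

Only n ≡ 4 (mod 5) is unaccounted for. Put n = 5w+4:
(5w+4)^5 - 15(5w+4)^2 + 4(5w+4) + 10 expands to 3125w^5 + 12500w^4 + 20000w^3 + 15625w^2 + 5820w + 810,
and factoring out 5 leaves 5(625w^5 + 2500w^4 + 4000w^3 + 3125w^2 + 1164w + 162).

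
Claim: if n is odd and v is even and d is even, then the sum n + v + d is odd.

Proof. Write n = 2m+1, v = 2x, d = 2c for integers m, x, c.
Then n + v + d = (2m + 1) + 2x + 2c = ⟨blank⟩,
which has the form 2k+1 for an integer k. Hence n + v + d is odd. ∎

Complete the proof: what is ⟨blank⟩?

2(c + m + x) + 1

Expanding: (2m + 1) + 2x + 2c = 2c + 2m + 2x + 1.
Every term except the constant is even, so this is 2(c + m + x) + 1,
and c + m + x ∈ ℤ gives the required form.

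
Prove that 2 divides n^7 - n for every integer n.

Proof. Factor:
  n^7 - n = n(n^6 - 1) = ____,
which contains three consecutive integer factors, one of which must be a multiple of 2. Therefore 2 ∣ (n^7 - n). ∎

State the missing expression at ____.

n^6 - 1 = (n^2 - 1)(n^4 + n^2 + 1), and n^2 - 1 = (n-1)(n+1).
So n(n^6 - 1) = (n - 1)n(n + 1)(n^4 + n^2 + 1).

(n - 1)n(n + 1)(n^4 + n^2 + 1)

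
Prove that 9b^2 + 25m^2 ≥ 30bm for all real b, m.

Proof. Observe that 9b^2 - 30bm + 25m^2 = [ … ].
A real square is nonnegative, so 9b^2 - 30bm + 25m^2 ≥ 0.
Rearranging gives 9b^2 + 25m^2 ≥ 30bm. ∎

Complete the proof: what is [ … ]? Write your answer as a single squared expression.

(3b - 5m)^2

The leading and trailing coefficients are 3^2 and 5^2, and 30 = 2·3·5, so the trinomial is (3b - 5m)^2.
Hence 9b^2 - 30bm + 25m^2 ≥ 0.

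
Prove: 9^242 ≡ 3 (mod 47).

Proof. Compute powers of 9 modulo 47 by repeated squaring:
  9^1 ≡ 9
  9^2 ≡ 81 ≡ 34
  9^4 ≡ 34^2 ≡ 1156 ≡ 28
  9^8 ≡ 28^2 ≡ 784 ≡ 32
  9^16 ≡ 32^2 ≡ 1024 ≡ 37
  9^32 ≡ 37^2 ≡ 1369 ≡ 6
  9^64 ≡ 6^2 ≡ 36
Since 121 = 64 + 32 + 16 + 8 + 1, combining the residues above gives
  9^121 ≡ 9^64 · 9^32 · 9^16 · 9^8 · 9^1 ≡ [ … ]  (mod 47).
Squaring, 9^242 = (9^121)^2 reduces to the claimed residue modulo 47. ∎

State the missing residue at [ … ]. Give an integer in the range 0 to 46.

12

9^64 · 9^32 · 9^16 · 9^8 · 9^1 ≡ 36 · 6 · 37 · 32 · 9 = 2301696.
2301696 mod 47 = 12, so 9^121 ≡ 12 (mod 47).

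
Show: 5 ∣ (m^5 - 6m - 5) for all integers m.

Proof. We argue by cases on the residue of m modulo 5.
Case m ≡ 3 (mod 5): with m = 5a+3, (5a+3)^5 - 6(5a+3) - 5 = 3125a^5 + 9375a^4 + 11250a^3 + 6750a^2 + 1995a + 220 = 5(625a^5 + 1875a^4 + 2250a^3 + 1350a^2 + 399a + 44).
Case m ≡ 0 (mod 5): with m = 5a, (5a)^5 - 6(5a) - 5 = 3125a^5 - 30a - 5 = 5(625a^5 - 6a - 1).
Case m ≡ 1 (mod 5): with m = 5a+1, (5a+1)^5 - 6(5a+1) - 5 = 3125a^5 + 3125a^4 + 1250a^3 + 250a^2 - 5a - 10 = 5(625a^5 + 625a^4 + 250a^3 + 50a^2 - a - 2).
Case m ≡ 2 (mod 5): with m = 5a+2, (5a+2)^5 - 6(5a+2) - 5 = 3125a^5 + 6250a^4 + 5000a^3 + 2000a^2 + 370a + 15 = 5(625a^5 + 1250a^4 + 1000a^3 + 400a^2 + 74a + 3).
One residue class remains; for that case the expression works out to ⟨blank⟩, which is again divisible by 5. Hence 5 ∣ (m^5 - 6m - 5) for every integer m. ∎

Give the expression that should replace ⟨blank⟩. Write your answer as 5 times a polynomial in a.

5(625a^5 + 2500a^4 + 4000a^3 + 3200a^2 + 1274a + 199)

Only m ≡ 4 (mod 5) is unaccounted for. Put m = 5a+4:
(5a+4)^5 - 6(5a+4) - 5 expands to 3125a^5 + 12500a^4 + 20000a^3 + 16000a^2 + 6370a + 995,
and factoring out 5 leaves 5(625a^5 + 2500a^4 + 4000a^3 + 3200a^2 + 1274a + 199).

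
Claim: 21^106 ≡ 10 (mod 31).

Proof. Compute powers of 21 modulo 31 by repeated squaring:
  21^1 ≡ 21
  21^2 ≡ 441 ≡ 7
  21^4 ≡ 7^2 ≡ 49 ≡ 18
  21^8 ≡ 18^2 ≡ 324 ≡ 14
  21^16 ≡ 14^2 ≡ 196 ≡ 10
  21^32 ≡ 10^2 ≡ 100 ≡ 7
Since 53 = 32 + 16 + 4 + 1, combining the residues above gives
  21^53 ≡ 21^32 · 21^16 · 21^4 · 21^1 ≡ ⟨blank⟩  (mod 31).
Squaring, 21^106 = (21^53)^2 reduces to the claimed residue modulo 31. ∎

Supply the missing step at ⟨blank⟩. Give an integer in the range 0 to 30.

17

Multiply the listed residues: 7 · 10 · 18 · 21 = 70 → 1260 → 26460.
Reducing modulo 31: 26460 = 853·31 + 17, so 21^53 ≡ 17.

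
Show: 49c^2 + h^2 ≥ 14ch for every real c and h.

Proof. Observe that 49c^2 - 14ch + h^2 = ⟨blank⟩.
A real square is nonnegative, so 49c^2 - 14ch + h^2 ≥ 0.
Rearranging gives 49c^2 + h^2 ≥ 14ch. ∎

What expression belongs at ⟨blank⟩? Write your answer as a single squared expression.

49c^2 - 14ch + h^2 is a perfect-square trinomial: the outer terms are (7c)^2 and (h)^2, and the cross term is -2·7c·h.
So 49c^2 - 14ch + h^2 = (7c - h)^2 ≥ 0.

(7c - h)^2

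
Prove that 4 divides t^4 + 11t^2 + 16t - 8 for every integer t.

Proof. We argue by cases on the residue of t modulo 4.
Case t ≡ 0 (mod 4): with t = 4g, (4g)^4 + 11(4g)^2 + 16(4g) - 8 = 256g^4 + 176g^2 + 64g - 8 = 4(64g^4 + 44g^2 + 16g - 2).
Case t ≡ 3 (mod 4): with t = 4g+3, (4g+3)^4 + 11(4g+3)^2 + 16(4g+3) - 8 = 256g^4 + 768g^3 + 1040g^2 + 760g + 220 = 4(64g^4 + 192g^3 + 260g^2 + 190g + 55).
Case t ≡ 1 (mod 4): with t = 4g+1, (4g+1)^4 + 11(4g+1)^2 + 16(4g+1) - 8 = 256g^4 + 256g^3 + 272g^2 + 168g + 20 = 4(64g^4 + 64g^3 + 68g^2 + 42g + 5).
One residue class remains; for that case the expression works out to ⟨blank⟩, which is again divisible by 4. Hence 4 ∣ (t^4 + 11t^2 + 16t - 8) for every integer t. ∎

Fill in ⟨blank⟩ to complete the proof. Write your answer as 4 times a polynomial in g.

The residues treated are {0, 3, 1}, so the missing case is t ≡ 2 (mod 4); write t = 4g+2.
Then (4g+2)^4 + 11(4g+2)^2 + 16(4g+2) - 8 = 256g^4 + 512g^3 + 560g^2 + 368g + 84 = 4(64g^4 + 128g^3 + 140g^2 + 92g + 21).

4(64g^4 + 128g^3 + 140g^2 + 92g + 21)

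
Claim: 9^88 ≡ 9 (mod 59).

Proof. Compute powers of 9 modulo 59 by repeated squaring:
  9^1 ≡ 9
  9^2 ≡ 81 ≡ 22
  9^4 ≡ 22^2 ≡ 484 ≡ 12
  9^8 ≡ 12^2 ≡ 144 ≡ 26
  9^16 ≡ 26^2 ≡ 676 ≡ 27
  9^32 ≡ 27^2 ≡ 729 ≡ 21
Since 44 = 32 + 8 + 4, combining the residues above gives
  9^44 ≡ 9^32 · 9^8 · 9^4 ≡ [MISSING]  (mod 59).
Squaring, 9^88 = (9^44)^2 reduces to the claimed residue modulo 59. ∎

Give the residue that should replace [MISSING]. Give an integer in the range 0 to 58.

3

9^32 · 9^8 · 9^4 ≡ 21 · 26 · 12 = 6552.
6552 mod 59 = 3, so 9^44 ≡ 3 (mod 59).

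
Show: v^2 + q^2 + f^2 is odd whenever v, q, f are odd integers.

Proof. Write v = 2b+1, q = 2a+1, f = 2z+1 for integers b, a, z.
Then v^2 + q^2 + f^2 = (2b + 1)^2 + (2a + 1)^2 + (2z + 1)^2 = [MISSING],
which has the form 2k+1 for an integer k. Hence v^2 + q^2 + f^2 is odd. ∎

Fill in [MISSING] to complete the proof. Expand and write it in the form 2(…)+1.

2(2a^2 + 2a + 2b^2 + 2b + 2z^2 + 2z + 1) + 1

(2b + 1)^2 + (2a + 1)^2 + (2z + 1)^2 = 4a^2 + 4a + 4b^2 + 4b + 4z^2 + 4z + 3
= 2(2a^2 + 2a + 2b^2 + 2b + 2z^2 + 2z + 1) + 1.
Since 2a^2 + 2a + 2b^2 + 2b + 2z^2 + 2z + 1 is an integer, the sum of squares is of the form 2k+1 for an integer k.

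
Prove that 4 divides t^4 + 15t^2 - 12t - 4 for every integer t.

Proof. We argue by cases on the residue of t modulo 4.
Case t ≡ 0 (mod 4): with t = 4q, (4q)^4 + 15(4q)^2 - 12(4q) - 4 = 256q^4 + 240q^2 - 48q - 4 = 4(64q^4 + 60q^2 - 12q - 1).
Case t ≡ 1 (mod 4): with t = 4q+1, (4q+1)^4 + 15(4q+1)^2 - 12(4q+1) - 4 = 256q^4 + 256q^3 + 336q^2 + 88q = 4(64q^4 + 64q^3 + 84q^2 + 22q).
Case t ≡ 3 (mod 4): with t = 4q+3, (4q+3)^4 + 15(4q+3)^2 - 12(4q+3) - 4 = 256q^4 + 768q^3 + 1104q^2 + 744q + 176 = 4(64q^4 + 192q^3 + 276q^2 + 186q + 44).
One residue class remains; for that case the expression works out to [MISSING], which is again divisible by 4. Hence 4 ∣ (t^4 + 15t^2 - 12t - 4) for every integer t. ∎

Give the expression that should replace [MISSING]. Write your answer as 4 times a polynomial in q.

4(64q^4 + 128q^3 + 156q^2 + 80q + 12)

Only t ≡ 2 (mod 4) is unaccounted for. Put t = 4q+2:
(4q+2)^4 + 15(4q+2)^2 - 12(4q+2) - 4 expands to 256q^4 + 512q^3 + 624q^2 + 320q + 48,
and factoring out 4 leaves 4(64q^4 + 128q^3 + 156q^2 + 80q + 12).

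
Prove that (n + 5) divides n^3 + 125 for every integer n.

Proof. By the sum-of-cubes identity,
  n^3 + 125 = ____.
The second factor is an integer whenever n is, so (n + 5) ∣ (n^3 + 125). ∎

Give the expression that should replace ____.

(n + 5)(n^2 - 5n + 25)

Polynomial division of n^3 + 125 by n + 5 leaves remainder 0 and quotient n^2 - 5n + 25.
Hence n^3 + 125 = (n + 5)(n^2 - 5n + 25).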